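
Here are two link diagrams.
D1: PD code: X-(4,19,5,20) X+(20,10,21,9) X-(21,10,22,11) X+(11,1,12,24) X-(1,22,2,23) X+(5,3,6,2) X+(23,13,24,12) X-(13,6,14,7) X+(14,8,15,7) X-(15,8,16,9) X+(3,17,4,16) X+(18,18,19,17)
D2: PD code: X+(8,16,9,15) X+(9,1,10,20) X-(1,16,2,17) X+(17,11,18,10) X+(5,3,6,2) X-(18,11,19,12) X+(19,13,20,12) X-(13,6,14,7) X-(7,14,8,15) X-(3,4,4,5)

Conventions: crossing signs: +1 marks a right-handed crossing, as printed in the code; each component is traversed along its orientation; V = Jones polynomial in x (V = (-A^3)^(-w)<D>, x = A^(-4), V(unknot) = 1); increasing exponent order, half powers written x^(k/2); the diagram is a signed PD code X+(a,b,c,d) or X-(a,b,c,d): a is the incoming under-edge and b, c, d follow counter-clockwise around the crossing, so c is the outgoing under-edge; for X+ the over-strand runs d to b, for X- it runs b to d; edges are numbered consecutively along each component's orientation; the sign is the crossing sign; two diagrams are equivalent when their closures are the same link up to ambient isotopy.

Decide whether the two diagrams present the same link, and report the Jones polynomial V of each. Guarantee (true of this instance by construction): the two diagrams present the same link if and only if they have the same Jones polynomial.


equivalent: yes
D1 (bracket A^-2 - A^2 + A^6 - A^10 + A^14; 12 crossings at w = +2): V = x^-2 - x^-1 + 1 - x + x^2
V(D2) = x^-2 - x^-1 + 1 - x + x^2  (w 0, c 10, <D> = A^-8 - A^-4 + 1 - A^4 + A^8)
key observation: from 12 to 10 crossings by R-moves: one link, two diagrams


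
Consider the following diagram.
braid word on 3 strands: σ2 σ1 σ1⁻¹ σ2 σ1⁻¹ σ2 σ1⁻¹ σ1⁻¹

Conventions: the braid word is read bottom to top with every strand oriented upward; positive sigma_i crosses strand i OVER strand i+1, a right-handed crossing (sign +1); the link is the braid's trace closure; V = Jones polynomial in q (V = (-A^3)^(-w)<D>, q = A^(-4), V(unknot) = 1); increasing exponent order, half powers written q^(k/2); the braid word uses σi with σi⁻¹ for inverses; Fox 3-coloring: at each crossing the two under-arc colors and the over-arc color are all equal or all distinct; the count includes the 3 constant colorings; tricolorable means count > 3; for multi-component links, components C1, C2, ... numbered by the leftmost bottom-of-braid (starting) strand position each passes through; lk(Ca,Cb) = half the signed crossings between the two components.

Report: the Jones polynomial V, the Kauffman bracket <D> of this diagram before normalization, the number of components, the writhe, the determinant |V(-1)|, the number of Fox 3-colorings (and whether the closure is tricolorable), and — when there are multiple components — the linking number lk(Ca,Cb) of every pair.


V(q) = -q^-3 + 2q^-2 - 2q^-1 + 3 - 2q + 2q^2 - q^3
bracket: -A^-12 + 2A^-8 - 2A^-4 + 3 - 2A^4 + 2A^8 - A^12, w = 0
1 component, writhe 0, over 8 crossings
det 13, colorings 3 of 3^8 — not tricolorable
observation: palindromic: swapping q for 1/q fixes V


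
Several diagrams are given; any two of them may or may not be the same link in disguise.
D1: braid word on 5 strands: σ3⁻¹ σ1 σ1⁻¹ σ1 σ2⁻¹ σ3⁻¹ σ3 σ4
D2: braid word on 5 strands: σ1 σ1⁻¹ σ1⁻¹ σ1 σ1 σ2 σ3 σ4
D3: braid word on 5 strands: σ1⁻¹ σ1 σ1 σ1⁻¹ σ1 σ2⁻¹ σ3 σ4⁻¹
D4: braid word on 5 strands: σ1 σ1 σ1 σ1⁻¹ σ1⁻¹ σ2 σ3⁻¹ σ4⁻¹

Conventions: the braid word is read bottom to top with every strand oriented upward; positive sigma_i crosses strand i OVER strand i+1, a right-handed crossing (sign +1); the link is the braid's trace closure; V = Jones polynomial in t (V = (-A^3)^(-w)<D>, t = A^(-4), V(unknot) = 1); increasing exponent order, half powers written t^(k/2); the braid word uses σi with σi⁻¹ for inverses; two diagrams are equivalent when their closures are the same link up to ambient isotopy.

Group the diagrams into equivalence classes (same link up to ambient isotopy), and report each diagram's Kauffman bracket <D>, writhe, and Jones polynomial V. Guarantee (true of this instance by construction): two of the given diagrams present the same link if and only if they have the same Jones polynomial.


classes: {D1, D2, D3, D4}
V(D1) = 1  [8 crossings, <D> = 1, w = 0]
V(D2) = 1  [8 crossings, <D> = A^12, w = +4]
V(D3) = 1  (w 0, c 8, <D> = 1)
D4 (bracket 1; 8 crossings at w = 0): V = 1
insight: all 4 diagrams share one V(t), hence one class


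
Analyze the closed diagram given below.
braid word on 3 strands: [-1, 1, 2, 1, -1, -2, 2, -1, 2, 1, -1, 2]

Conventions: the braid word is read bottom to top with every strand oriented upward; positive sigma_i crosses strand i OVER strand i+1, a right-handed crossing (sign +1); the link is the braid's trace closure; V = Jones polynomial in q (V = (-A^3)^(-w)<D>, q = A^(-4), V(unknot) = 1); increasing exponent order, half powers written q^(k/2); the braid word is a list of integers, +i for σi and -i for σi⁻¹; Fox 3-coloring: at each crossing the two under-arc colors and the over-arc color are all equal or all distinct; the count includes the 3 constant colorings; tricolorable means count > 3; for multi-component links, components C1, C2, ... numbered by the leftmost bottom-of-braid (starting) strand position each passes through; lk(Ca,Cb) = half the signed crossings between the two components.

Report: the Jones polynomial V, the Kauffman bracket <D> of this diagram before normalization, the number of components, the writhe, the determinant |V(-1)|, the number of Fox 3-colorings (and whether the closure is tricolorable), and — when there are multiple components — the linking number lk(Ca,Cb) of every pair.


V(q) = q + q^3 - q^4
bracket: -A^-10 + A^-6 + A^2, w = +2
1 component, writhe +2, over 12 crossings
det 3, colorings 9 of 3^12 — tricolorable
observation: V spans 3 powers of q: at least 3 crossings in any diagram


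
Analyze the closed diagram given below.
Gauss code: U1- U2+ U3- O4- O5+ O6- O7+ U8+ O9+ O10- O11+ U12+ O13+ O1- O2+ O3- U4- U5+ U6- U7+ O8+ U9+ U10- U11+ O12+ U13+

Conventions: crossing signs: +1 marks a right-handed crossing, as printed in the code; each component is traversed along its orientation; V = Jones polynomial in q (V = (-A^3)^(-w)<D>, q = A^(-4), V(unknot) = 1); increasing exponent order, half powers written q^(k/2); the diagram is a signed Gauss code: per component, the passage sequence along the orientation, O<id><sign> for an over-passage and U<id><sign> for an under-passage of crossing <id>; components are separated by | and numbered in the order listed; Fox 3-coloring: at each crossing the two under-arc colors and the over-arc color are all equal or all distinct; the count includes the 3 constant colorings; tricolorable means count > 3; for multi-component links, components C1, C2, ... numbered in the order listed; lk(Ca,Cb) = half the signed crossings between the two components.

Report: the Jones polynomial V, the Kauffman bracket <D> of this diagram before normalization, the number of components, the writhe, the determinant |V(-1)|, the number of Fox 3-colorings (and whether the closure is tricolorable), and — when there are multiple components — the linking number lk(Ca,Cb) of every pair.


V = q + q^3 - q^4
<D> = A^-7 - A^-3 - A^5 (w = +3)
1 component over 13 crossings, w = +3
9 Fox colorings among 3^13, |V(-1)| = 3: tricolorable
why: V spans 3 powers of q: at least 3 crossings in any diagram


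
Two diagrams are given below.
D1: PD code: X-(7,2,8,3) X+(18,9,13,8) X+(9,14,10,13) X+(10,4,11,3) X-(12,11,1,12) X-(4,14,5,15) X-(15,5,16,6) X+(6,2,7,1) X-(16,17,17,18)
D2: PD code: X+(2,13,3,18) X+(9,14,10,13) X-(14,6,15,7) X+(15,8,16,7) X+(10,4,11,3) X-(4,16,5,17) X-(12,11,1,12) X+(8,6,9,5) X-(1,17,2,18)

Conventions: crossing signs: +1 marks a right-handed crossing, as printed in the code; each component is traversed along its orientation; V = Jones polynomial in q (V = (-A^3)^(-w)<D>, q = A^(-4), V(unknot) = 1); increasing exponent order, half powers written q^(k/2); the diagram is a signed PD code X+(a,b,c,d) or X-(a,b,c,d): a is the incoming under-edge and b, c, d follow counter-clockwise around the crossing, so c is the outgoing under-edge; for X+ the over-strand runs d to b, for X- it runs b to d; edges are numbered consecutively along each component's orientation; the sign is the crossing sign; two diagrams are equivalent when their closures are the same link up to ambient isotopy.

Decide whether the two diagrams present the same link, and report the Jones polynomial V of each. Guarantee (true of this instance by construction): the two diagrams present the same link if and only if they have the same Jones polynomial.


same link: yes
V(D1) = -q^(-1/2) - q^(1/2)  [9 crossings, <D> = A^-5 + A^-1, w = -1]
V(D2) = -q^(-1/2) - q^(1/2)  [9 crossings, <D> = A + A^5, w = +1]
insight: all 2 diagrams share one V(q), hence one class


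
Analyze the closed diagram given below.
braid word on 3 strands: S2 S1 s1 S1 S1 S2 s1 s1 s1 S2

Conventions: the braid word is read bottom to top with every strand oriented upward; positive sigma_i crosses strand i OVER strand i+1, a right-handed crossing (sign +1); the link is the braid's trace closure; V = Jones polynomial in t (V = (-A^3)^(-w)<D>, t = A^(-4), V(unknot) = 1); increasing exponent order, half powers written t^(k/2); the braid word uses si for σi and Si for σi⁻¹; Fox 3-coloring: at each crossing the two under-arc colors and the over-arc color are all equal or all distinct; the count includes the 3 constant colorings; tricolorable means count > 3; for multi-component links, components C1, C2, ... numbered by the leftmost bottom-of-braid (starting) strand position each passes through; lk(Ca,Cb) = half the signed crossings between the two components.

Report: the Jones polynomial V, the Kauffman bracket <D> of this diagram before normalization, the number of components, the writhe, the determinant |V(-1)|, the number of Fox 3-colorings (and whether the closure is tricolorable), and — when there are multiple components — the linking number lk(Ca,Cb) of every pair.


V(t) = -t^-5 + t^-4 - t^-3 + 2t^-2 - t^-1 + 2 - t
bracket: -A^-10 + 2A^-6 - A^-2 + 2A^2 - A^6 + A^10 - A^14, w = -2
1 component, writhe -2, over 10 crossings
det 9, colorings 9 of 3^10 — tricolorable
observation: |V(-1)| = 9: so tricolorable, since 3 divides 9


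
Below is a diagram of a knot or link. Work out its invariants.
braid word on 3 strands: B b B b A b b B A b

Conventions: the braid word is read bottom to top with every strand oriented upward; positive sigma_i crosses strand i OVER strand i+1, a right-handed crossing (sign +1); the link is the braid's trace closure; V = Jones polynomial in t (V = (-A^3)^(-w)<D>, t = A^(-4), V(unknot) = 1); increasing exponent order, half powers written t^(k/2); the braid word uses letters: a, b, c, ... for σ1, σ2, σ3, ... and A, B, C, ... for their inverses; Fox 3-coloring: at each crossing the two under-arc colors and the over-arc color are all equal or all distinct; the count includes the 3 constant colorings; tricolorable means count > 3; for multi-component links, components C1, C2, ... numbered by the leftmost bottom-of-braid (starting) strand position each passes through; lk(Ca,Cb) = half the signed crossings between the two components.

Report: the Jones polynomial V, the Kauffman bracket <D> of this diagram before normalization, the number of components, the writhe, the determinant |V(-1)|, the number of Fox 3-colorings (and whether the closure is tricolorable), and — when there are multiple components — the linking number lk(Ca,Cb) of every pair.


V = t^-2 - t^-1 + 1 - t + t^2
<D> = A^-8 - A^-4 + 1 - A^4 + A^8 (w = 0)
1 component over 10 crossings, w = 0
3 Fox colorings among 3^10, |V(-1)| = 5: not tricolorable
why: |V(-1)| = 5: so not tricolorable, since 3 does not divide 5


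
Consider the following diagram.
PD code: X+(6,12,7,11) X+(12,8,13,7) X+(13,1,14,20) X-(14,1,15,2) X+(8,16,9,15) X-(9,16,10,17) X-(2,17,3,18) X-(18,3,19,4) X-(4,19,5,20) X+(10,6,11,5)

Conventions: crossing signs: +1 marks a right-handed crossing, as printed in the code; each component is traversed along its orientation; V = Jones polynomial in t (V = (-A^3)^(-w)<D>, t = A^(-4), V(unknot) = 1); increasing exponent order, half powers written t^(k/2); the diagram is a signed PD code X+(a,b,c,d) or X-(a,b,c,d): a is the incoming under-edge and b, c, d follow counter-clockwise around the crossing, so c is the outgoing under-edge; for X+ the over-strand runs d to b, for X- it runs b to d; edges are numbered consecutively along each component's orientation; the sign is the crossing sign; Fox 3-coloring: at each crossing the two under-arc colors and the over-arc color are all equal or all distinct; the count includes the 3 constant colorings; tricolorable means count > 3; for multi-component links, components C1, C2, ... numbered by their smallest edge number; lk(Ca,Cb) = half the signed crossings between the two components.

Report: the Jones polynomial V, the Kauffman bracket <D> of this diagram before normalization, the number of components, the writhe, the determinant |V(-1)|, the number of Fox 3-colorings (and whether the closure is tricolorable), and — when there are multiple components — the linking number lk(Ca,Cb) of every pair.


V(t) = -t^-3 + t^-2 - t^-1 + 3 - t + t^2 - t^3
bracket: -A^-12 + A^-8 - A^-4 + 3 - A^4 + A^8 - A^12, w = 0
1 component, writhe 0, over 10 crossings
det 9, colorings 27 of 3^10 — tricolorable
observation: the span of V is 6, forcing >= 6 crossings in any diagram


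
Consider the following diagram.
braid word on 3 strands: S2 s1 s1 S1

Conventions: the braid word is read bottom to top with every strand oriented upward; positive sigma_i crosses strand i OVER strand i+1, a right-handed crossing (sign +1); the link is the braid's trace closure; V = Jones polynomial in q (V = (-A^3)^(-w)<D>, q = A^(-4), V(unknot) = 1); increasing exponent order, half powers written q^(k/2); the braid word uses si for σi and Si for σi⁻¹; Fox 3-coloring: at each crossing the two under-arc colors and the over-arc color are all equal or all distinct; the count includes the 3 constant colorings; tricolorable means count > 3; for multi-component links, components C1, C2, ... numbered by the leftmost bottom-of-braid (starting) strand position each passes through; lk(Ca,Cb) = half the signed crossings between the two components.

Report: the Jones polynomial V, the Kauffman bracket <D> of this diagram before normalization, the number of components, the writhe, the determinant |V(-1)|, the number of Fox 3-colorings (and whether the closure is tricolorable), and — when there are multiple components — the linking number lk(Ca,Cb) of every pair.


V(q) = 1
bracket: 1, w = 0
1 component, writhe 0, over 4 crossings
det 1, colorings 3 of 3^4 — not tricolorable
observation: w = 0 shifts under R1 moves; the (-A^3)^(0) factor cancels that in V


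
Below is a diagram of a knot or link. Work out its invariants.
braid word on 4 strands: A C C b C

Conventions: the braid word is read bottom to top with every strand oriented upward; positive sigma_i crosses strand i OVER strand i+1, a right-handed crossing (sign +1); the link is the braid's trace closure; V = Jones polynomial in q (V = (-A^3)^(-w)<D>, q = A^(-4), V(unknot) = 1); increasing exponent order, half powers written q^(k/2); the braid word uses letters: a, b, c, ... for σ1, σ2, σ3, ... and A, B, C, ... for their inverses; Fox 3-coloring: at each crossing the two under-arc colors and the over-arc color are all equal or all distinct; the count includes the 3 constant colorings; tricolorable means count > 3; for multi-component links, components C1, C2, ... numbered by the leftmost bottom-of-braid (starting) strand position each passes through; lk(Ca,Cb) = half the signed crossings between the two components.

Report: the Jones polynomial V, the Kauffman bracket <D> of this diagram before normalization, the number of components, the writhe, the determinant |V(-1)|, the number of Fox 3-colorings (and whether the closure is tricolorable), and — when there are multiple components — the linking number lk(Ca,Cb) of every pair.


V = -q^-4 + q^-3 + q^-1
<D> = -A^-5 - A^3 + A^7 (w = -3)
1 component over 5 crossings, w = -3
9 Fox colorings among 3^5, |V(-1)| = 3: tricolorable
why: det 3 = |V(-1)|; divisible by 3, so tricolorable


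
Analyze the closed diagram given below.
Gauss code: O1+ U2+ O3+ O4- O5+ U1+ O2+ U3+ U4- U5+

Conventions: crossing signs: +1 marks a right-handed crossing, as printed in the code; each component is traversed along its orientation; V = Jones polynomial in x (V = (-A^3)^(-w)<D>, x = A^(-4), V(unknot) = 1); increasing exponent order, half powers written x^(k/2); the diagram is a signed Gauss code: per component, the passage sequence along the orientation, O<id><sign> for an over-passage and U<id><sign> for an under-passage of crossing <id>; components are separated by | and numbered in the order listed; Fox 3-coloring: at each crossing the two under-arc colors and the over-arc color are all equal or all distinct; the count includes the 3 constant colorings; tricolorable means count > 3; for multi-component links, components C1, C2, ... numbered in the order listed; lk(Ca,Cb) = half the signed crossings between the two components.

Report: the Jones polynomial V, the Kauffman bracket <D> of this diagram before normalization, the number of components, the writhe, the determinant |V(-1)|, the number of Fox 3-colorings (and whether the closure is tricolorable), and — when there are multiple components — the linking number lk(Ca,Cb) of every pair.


V = x + x^3 - x^4
<D> = A^-7 - A^-3 - A^5 (w = +3)
1 component over 5 crossings, w = +3
9 Fox colorings among 3^5, |V(-1)| = 3: tricolorable
why: |V(-1)| = 3: so tricolorable, since 3 divides 3


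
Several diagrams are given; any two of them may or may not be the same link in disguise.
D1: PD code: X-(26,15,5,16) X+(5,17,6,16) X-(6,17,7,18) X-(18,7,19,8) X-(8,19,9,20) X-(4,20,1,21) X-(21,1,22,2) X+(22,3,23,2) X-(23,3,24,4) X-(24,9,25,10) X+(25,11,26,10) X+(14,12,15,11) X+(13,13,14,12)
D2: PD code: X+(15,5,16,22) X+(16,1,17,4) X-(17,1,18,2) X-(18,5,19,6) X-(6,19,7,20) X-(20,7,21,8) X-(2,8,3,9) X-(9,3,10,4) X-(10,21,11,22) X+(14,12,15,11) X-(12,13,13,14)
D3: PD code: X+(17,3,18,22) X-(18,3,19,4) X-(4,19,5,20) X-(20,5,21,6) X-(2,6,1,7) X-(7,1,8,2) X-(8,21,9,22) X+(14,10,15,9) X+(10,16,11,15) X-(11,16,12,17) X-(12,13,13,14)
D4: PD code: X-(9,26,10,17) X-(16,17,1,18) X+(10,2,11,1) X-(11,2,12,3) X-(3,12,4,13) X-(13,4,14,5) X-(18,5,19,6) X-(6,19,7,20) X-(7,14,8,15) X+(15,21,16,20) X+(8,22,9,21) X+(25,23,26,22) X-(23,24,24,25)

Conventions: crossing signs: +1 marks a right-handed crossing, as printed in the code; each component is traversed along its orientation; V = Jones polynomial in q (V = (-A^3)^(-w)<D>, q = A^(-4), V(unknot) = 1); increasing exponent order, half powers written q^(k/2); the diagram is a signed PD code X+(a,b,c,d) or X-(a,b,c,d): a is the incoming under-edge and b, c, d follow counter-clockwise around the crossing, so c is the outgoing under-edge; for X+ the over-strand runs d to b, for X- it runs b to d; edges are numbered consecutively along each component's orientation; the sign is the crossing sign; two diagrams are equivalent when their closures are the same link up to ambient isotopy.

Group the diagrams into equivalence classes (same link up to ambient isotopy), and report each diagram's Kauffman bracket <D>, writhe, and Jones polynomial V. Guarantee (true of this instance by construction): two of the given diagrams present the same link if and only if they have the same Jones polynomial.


equivalence classes: {D1, D2, D3, D4}
D1 (bracket A^-3 + 2A^5 - A^9 + A^13 - A^17; 13 crossings at w = -3): V = q^(-13/2) - q^(-11/2) + q^(-9/2) - 2q^(-7/2) - q^(-3/2)
D2 (bracket A^-9 + 2A^-1 - A^3 + A^7 - A^11; 11 crossings at w = -5): V = q^(-13/2) - q^(-11/2) + q^(-9/2) - 2q^(-7/2) - q^(-3/2)
D3 (bracket A^-9 + 2A^-1 - A^3 + A^7 - A^11; 11 crossings at w = -5): V = q^(-13/2) - q^(-11/2) + q^(-9/2) - 2q^(-7/2) - q^(-3/2)
V(D4) = q^(-13/2) - q^(-11/2) + q^(-9/2) - 2q^(-7/2) - q^(-3/2)  [13 crossings, <D> = A^-9 + 2A^-1 - A^3 + A^7 - A^11, w = -5]
key observation: one V(q) for all 4 diagrams — one class (guaranteed)


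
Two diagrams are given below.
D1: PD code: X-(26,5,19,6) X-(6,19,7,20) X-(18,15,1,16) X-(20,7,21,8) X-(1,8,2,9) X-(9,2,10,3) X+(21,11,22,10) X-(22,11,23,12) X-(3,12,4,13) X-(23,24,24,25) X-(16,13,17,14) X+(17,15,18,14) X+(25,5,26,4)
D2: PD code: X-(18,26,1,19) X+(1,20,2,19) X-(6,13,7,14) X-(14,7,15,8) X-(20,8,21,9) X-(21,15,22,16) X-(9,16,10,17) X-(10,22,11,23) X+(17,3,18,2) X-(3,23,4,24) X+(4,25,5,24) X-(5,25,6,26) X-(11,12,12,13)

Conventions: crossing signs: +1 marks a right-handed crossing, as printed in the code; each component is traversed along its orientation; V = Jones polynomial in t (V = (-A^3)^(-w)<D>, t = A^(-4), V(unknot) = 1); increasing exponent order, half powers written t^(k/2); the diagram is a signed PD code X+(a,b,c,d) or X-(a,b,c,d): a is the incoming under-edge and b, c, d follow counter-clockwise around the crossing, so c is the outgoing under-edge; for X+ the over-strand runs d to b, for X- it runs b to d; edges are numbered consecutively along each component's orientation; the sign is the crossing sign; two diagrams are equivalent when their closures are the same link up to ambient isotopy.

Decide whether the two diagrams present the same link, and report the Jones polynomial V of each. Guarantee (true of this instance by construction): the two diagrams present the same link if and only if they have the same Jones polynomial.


equivalent: no
D1 (bracket A^-15 + 2A^-7 - A^-3 + A - A^5; 13 crossings at w = -7): V = t^(-13/2) - t^(-11/2) + t^(-9/2) - 2t^(-7/2) - t^(-3/2)
D2 (bracket A^-11 + A^-3 + A^5 - A^9; 13 crossings at w = -7): V = t^(-15/2) - t^(-13/2) - t^(-9/2) - t^(-5/2)
key observation: comparing 2 Jones polynomials yields 2 groups


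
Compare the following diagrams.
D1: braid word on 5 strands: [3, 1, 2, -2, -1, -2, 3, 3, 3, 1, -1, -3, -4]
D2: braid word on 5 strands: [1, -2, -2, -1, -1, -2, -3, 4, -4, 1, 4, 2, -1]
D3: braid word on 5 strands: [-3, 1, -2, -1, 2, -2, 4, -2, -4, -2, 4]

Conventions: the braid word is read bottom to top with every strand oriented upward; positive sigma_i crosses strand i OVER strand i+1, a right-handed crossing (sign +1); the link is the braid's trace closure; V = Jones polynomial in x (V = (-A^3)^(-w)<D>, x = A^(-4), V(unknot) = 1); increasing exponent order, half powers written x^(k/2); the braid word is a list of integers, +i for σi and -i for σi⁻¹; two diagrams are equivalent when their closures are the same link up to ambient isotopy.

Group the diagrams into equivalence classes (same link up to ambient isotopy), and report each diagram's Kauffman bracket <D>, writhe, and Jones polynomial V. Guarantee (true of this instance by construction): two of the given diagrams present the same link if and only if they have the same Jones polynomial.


grouping into links: {D1} | {D2} | {D3}
V(D1) = -x^(1/2) - x^(3/2) - x^(5/2) + x^(9/2)  (w +1, c 13, <D> = -A^-15 + A^-7 + A^-3 + A)
D2 (bracket A^-7 - A^-3 + A + A^9; 13 crossings at w = -3): V = -x^(-9/2) - x^(-5/2) + x^(-3/2) - x^(-1/2)
V(D3) = -x^(-5/2) - x^(-1/2)  [11 crossings, <D> = A^-7 + A, w = -3]
why: 3 classes among 3 diagrams; unequal V(x) rules out equality


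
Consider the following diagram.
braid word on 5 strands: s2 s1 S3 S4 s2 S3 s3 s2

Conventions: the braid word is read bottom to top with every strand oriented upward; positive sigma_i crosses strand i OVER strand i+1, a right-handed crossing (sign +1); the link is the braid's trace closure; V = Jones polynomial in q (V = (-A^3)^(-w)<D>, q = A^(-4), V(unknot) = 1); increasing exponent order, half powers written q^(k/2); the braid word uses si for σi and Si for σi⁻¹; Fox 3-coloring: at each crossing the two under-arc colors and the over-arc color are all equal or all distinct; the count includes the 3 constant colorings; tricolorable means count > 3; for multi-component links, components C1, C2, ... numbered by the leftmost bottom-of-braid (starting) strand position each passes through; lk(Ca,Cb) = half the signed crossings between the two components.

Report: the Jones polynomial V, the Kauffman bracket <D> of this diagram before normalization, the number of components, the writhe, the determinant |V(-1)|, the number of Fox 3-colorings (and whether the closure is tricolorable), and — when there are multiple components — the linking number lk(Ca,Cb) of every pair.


Jones polynomial: V(q) = q + q^3 - q^4
<D> = -A^-10 + A^-6 + A^2; writhe +2
components 1, writhe +2 (8 crossings)
3-colorings: 9 of 3^8, det 3 — tricolorable
note: |V(-1)| = 3: so tricolorable, since 3 divides 3


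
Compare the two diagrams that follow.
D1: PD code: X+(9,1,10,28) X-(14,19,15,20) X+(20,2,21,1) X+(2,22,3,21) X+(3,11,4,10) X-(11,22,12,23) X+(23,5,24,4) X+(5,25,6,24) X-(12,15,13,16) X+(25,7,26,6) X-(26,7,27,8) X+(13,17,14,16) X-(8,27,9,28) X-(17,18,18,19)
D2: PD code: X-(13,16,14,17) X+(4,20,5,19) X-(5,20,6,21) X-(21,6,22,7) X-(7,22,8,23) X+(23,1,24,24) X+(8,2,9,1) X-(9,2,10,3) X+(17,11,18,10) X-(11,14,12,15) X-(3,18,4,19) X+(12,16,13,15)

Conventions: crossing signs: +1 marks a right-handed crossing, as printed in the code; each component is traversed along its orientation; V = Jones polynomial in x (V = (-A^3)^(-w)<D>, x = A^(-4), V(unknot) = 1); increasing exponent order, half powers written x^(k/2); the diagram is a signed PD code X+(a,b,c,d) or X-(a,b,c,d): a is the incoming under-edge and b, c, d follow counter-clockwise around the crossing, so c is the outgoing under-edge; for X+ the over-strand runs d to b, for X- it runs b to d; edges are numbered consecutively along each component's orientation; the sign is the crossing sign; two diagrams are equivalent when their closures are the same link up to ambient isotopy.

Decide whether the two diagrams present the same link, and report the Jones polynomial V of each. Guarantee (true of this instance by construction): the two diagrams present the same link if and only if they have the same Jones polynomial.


equivalent: no
D1 (bracket -A^-18 + A^-14 - A^-10 + 2A^-6 - A^-2 + A^2; 14 crossings at w = +2): V = x - x^2 + 2x^3 - x^4 + x^5 - x^6
V(D2) = -x^-4 + x^-3 + x^-1  (w -2, c 12, <D> = A^-2 + A^6 - A^10)
key observation: V(x) takes 2 values over 2 diagrams, fixing the grouping


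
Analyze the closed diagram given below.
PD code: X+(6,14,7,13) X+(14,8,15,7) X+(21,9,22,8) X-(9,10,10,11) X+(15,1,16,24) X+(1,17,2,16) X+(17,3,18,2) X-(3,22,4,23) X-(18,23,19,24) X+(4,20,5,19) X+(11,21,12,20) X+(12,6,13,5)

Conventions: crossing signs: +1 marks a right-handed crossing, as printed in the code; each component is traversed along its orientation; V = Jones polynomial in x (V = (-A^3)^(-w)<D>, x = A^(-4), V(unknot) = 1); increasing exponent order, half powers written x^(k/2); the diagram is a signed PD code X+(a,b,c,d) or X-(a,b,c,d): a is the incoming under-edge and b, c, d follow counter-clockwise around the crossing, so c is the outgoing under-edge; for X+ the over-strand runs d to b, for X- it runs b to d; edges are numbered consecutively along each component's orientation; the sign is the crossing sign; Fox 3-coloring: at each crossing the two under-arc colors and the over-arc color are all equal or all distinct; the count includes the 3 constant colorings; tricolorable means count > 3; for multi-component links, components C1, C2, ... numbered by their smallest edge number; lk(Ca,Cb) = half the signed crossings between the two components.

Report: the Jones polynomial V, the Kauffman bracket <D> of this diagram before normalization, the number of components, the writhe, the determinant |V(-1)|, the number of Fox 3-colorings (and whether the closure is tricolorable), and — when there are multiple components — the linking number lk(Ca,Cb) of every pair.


V = x^3 + x^5 - x^8
<D> = -A^-14 + A^-2 + A^6 (w = +6)
1 component over 12 crossings, w = +6
9 Fox colorings among 3^12, |V(-1)| = 3: tricolorable
why: w = +6 shifts under R1 moves; the (-A^3)^(-6) factor cancels that in V


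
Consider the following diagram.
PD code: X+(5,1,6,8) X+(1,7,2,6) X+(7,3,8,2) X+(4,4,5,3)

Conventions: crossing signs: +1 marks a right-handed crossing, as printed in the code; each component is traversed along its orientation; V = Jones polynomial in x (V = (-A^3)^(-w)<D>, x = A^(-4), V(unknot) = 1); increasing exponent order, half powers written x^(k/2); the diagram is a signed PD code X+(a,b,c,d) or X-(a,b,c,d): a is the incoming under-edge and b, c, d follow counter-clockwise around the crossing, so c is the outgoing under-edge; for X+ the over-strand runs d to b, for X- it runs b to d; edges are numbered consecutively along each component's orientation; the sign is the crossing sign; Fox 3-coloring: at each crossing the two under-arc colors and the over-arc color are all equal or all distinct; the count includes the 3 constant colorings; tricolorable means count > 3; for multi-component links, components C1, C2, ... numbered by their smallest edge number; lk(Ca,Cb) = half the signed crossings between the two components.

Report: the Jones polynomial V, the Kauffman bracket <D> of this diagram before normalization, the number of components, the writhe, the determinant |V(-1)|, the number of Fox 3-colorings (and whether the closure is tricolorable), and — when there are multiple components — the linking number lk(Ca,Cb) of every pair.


V = x + x^3 - x^4
<D> = -A^-4 + 1 + A^8 (w = +4)
1 component over 4 crossings, w = +4
9 Fox colorings among 3^4, |V(-1)| = 3: tricolorable
why: |V(-1)| = 3: so tricolorable, since 3 divides 3


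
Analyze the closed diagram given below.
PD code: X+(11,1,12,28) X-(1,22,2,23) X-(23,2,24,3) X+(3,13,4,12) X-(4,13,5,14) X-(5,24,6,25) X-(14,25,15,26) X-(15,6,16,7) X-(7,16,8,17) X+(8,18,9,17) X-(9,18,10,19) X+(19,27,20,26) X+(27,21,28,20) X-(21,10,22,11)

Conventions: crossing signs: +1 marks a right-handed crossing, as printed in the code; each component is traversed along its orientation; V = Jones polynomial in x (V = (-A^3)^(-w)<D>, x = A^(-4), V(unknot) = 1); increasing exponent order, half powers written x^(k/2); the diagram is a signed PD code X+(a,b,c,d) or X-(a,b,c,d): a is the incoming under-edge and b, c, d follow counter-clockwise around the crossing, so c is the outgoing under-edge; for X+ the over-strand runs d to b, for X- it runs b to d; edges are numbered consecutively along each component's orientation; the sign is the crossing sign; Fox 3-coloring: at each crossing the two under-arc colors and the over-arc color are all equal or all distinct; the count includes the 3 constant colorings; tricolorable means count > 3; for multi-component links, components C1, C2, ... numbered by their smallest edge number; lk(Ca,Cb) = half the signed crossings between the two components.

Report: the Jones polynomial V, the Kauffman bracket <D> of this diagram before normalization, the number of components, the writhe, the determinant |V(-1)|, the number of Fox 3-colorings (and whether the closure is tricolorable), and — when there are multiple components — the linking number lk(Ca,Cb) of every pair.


V = x^-7 - 2x^-6 + 2x^-5 - 3x^-4 + 3x^-3 - 2x^-2 + 2x^-1
<D> = 2A^-8 - 2A^-4 + 3 - 3A^4 + 2A^8 - 2A^12 + A^16 (w = -4)
1 component over 14 crossings, w = -4
9 Fox colorings among 3^14, |V(-1)| = 15: tricolorable
why: V spans 6 powers of x: at least 6 crossings in any diagram


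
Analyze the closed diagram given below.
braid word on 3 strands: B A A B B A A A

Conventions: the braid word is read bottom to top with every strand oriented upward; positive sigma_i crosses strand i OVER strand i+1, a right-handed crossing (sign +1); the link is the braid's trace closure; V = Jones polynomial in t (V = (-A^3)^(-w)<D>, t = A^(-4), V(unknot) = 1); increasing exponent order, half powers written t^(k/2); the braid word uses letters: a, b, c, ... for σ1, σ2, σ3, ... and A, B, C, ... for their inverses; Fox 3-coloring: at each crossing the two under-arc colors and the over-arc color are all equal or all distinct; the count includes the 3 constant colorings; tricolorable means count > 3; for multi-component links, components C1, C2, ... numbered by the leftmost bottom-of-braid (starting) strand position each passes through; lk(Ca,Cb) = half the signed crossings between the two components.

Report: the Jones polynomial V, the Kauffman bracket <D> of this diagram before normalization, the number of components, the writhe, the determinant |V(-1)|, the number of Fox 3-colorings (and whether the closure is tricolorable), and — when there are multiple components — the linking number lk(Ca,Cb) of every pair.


V = -t^-8 + t^-5 + t^-3
<D> = A^-12 + A^-4 - A^8 (w = -8)
1 component over 8 crossings, w = -8
9 Fox colorings among 3^8, |V(-1)| = 3: tricolorable
why: det 3 = |V(-1)|; divisible by 3, so tricolorable


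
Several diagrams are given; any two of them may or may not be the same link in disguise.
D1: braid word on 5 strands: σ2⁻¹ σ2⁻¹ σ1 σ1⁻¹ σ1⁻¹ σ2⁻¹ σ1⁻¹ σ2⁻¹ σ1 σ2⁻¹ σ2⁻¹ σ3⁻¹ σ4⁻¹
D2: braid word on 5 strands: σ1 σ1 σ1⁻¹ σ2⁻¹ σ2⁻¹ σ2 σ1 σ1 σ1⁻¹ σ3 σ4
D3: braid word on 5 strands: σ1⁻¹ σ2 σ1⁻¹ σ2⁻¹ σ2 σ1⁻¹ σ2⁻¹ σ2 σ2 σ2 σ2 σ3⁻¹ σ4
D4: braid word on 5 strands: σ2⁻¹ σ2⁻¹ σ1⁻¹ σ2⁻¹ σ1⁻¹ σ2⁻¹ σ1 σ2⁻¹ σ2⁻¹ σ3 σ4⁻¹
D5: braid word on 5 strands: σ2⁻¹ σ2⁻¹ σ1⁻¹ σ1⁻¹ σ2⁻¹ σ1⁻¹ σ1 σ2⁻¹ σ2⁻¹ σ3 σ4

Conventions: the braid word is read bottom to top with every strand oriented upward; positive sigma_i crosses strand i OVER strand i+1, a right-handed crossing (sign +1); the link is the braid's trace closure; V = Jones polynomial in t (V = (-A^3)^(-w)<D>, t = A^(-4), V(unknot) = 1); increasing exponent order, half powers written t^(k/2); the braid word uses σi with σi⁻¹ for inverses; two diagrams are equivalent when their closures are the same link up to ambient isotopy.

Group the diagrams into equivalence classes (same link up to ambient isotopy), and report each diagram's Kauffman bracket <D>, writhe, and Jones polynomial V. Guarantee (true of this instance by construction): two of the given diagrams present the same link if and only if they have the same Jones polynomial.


classes: {D1, D4, D5} | {D2} | {D3}
V(D1) = t^(-19/2) - t^(-17/2) + 2t^(-15/2) - 2t^(-13/2) + t^(-11/2) - 2t^(-9/2) - t^(-5/2)  [13 crossings, <D> = A^-17 + 2A^-9 - A^-5 + 2A^-1 - 2A^3 + A^7 - A^11, w = -9]
V(D2) = -t^(1/2) - t^(5/2)  [11 crossings, <D> = A^-1 + A^7, w = +3]
V(D3) = t^(-5/2) - 2t^(-3/2) + 2t^(-1/2) - 4t^(1/2) + 3t^(3/2) - 3t^(5/2) + 2t^(7/2) - t^(9/2)  (w +1, c 13, <D> = A^-15 - 2A^-11 + 3A^-7 - 3A^-3 + 4A - 2A^5 + 2A^9 - A^13)
V(D4) = t^(-19/2) - t^(-17/2) + 2t^(-15/2) - 2t^(-13/2) + t^(-11/2) - 2t^(-9/2) - t^(-5/2)  (w -7, c 11, <D> = A^-11 + 2A^-3 - A + 2A^5 - 2A^9 + A^13 - A^17)
V(D5) = t^(-19/2) - t^(-17/2) + 2t^(-15/2) - 2t^(-13/2) + t^(-11/2) - 2t^(-9/2) - t^(-5/2)  [11 crossings, <D> = A^-5 + 2A^3 - A^7 + 2A^11 - 2A^15 + A^19 - A^23, w = -5]
insight: V(t) takes 3 values over 5 diagrams, fixing the grouping


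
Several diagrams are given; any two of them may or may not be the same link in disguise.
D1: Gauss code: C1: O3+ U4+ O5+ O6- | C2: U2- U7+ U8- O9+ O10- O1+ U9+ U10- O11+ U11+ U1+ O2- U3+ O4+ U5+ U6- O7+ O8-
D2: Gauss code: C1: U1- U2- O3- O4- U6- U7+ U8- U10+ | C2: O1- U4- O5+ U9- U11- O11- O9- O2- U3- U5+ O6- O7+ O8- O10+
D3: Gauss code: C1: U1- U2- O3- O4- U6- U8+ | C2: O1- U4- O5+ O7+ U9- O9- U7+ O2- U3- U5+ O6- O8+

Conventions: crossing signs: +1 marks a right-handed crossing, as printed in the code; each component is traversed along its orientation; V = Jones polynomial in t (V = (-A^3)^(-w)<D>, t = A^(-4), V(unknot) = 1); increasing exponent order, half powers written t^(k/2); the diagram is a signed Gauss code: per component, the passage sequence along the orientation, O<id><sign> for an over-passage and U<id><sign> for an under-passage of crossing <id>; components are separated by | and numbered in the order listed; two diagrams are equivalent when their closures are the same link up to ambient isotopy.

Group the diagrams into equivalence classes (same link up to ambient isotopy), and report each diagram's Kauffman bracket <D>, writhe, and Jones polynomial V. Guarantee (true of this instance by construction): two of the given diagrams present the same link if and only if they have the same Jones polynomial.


grouping into links: {D1} | {D2, D3}
V(D1) = -t^(1/2) - t^(5/2)  (w +3, c 11, <D> = A^-1 + A^7)
V(D2) = -t^(-9/2) - t^(-5/2) + t^(-3/2) - t^(-1/2)  [11 crossings, <D> = A^-13 - A^-9 + A^-5 + A^3, w = -5]
V(D3) = -t^(-9/2) - t^(-5/2) + t^(-3/2) - t^(-1/2)  (w -3, c 9, <D> = A^-7 - A^-3 + A + A^9)
key observation: 2 values of V(t) split the 3 diagrams


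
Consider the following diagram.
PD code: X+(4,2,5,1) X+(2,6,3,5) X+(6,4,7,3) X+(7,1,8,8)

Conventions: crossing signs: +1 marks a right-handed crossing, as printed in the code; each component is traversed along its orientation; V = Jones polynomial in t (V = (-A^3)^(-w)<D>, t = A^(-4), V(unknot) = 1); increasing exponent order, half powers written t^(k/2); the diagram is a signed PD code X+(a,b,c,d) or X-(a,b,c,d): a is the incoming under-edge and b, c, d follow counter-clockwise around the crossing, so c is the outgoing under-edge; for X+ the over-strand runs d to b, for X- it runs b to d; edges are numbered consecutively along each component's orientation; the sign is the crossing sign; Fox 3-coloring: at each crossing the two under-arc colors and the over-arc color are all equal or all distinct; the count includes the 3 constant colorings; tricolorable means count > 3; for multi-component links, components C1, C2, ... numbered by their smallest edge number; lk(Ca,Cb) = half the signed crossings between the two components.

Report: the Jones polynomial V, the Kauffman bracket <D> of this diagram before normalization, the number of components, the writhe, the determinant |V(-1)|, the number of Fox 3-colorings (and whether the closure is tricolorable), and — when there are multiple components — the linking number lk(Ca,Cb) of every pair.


Jones polynomial: V(t) = t + t^3 - t^4
<D> = -A^-4 + 1 + A^8; writhe +4
components 1, writhe +4 (4 crossings)
3-colorings: 9 of 3^4, det 3 — tricolorable
note: w = +4 shifts under R1 moves; the (-A^3)^(-4) factor cancels that in V


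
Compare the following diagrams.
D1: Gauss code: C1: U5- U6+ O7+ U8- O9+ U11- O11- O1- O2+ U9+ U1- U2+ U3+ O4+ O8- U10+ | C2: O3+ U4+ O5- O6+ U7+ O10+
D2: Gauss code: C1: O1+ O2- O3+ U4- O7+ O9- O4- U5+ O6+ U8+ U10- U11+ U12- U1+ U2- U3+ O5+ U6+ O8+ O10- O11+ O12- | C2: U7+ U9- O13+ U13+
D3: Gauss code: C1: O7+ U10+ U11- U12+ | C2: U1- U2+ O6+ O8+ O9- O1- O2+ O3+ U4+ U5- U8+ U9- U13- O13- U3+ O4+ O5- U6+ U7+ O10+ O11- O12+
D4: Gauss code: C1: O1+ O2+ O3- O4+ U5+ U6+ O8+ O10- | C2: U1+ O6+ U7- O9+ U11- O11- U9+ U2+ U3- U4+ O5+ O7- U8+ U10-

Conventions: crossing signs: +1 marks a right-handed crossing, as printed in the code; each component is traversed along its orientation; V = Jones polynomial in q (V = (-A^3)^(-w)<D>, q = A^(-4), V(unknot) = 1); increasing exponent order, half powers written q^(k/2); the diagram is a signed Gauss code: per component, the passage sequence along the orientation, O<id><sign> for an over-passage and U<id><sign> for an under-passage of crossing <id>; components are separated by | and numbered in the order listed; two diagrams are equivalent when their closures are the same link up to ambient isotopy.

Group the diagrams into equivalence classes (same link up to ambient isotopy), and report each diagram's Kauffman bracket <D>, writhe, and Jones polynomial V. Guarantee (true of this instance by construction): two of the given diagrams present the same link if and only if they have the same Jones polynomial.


equivalence classes: {D1, D4} | {D2} | {D3}
D1 (bracket A^-9 + A^-1 - A^3 + A^7; 11 crossings at w = +3): V = -q^(1/2) + q^(3/2) - q^(5/2) - q^(9/2)
D2 (bracket -A^-9 + A^-1 + A^3 + A^7; 13 crossings at w = +3): V = -q^(1/2) - q^(3/2) - q^(5/2) + q^(9/2)
D3 (bracket A^-1 + A^7; 13 crossings at w = +3): V = -q^(1/2) - q^(5/2)
V(D4) = -q^(1/2) + q^(3/2) - q^(5/2) - q^(9/2)  (w +3, c 11, <D> = A^-9 + A^-1 - A^3 + A^7)
key observation: 3 values of V(q) split the 4 diagrams
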